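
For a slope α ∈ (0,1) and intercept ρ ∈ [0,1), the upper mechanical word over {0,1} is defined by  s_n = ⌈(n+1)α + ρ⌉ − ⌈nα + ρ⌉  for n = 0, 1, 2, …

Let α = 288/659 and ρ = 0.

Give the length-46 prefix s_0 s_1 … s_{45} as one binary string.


n=0: ⌈(1·288)/659⌉ − ⌈(0·288)/659⌉ = ⌈288/659⌉ − ⌈0/659⌉ = 1 − 0 = 1
n=1: ⌈(2·288)/659⌉ − ⌈(1·288)/659⌉ = ⌈576/659⌉ − ⌈288/659⌉ = 1 − 1 = 0
n=2: ⌈(3·288)/659⌉ − ⌈(2·288)/659⌉ = ⌈864/659⌉ − ⌈576/659⌉ = 2 − 1 = 1
n=3: ⌈(4·288)/659⌉ − ⌈(3·288)/659⌉ = ⌈1152/659⌉ − ⌈864/659⌉ = 2 − 2 = 0
n=4: ⌈(5·288)/659⌉ − ⌈(4·288)/659⌉ = ⌈1440/659⌉ − ⌈1152/659⌉ = 3 − 2 = 1
n=5: ⌈(6·288)/659⌉ − ⌈(5·288)/659⌉ = ⌈1728/659⌉ − ⌈1440/659⌉ = 3 − 3 = 0
n=6: ⌈(7·288)/659⌉ − ⌈(6·288)/659⌉ = ⌈2016/659⌉ − ⌈1728/659⌉ = 4 − 3 = 1
n=7: ⌈(8·288)/659⌉ − ⌈(7·288)/659⌉ = ⌈2304/659⌉ − ⌈2016/659⌉ = 4 − 4 = 0
n=8: ⌈(9·288)/659⌉ − ⌈(8·288)/659⌉ = ⌈2592/659⌉ − ⌈2304/659⌉ = 4 − 4 = 0
n=9: ⌈(10·288)/659⌉ − ⌈(9·288)/659⌉ = ⌈2880/659⌉ − ⌈2592/659⌉ = 5 − 4 = 1
n=10: ⌈(11·288)/659⌉ − ⌈(10·288)/659⌉ = ⌈3168/659⌉ − ⌈2880/659⌉ = 5 − 5 = 0
n=11: ⌈(12·288)/659⌉ − ⌈(11·288)/659⌉ = ⌈3456/659⌉ − ⌈3168/659⌉ = 6 − 5 = 1
n=12: ⌈(13·288)/659⌉ − ⌈(12·288)/659⌉ = ⌈3744/659⌉ − ⌈3456/659⌉ = 6 − 6 = 0
n=13: ⌈(14·288)/659⌉ − ⌈(13·288)/659⌉ = ⌈4032/659⌉ − ⌈3744/659⌉ = 7 − 6 = 1
n=14: ⌈(15·288)/659⌉ − ⌈(14·288)/659⌉ = ⌈4320/659⌉ − ⌈4032/659⌉ = 7 − 7 = 0
n=15: ⌈(16·288)/659⌉ − ⌈(15·288)/659⌉ = ⌈4608/659⌉ − ⌈4320/659⌉ = 7 − 7 = 0
n=16: ⌈(17·288)/659⌉ − ⌈(16·288)/659⌉ = ⌈4896/659⌉ − ⌈4608/659⌉ = 8 − 7 = 1
n=17: ⌈(18·288)/659⌉ − ⌈(17·288)/659⌉ = ⌈5184/659⌉ − ⌈4896/659⌉ = 8 − 8 = 0
n=18: ⌈(19·288)/659⌉ − ⌈(18·288)/659⌉ = ⌈5472/659⌉ − ⌈5184/659⌉ = 9 − 8 = 1
n=19: ⌈(20·288)/659⌉ − ⌈(19·288)/659⌉ = ⌈5760/659⌉ − ⌈5472/659⌉ = 9 − 9 = 0
n=20: ⌈(21·288)/659⌉ − ⌈(20·288)/659⌉ = ⌈6048/659⌉ − ⌈5760/659⌉ = 10 − 9 = 1
n=21: ⌈(22·288)/659⌉ − ⌈(21·288)/659⌉ = ⌈6336/659⌉ − ⌈6048/659⌉ = 10 − 10 = 0
n=22: ⌈(23·288)/659⌉ − ⌈(22·288)/659⌉ = ⌈6624/659⌉ − ⌈6336/659⌉ = 11 − 10 = 1
n=23: ⌈(24·288)/659⌉ − ⌈(23·288)/659⌉ = ⌈6912/659⌉ − ⌈6624/659⌉ = 11 − 11 = 0
n=24: ⌈(25·288)/659⌉ − ⌈(24·288)/659⌉ = ⌈7200/659⌉ − ⌈6912/659⌉ = 11 − 11 = 0
n=25: ⌈(26·288)/659⌉ − ⌈(25·288)/659⌉ = ⌈7488/659⌉ − ⌈7200/659⌉ = 12 − 11 = 1
n=26: ⌈(27·288)/659⌉ − ⌈(26·288)/659⌉ = ⌈7776/659⌉ − ⌈7488/659⌉ = 12 − 12 = 0
n=27: ⌈(28·288)/659⌉ − ⌈(27·288)/659⌉ = ⌈8064/659⌉ − ⌈7776/659⌉ = 13 − 12 = 1
n=28: ⌈(29·288)/659⌉ − ⌈(28·288)/659⌉ = ⌈8352/659⌉ − ⌈8064/659⌉ = 13 − 13 = 0
n=29: ⌈(30·288)/659⌉ − ⌈(29·288)/659⌉ = ⌈8640/659⌉ − ⌈8352/659⌉ = 14 − 13 = 1
n=30: ⌈(31·288)/659⌉ − ⌈(30·288)/659⌉ = ⌈8928/659⌉ − ⌈8640/659⌉ = 14 − 14 = 0
n=31: ⌈(32·288)/659⌉ − ⌈(31·288)/659⌉ = ⌈9216/659⌉ − ⌈8928/659⌉ = 14 − 14 = 0
n=32: ⌈(33·288)/659⌉ − ⌈(32·288)/659⌉ = ⌈9504/659⌉ − ⌈9216/659⌉ = 15 − 14 = 1
n=33: ⌈(34·288)/659⌉ − ⌈(33·288)/659⌉ = ⌈9792/659⌉ − ⌈9504/659⌉ = 15 − 15 = 0
n=34: ⌈(35·288)/659⌉ − ⌈(34·288)/659⌉ = ⌈10080/659⌉ − ⌈9792/659⌉ = 16 − 15 = 1
n=35: ⌈(36·288)/659⌉ − ⌈(35·288)/659⌉ = ⌈10368/659⌉ − ⌈10080/659⌉ = 16 − 16 = 0
n=36: ⌈(37·288)/659⌉ − ⌈(36·288)/659⌉ = ⌈10656/659⌉ − ⌈10368/659⌉ = 17 − 16 = 1
n=37: ⌈(38·288)/659⌉ − ⌈(37·288)/659⌉ = ⌈10944/659⌉ − ⌈10656/659⌉ = 17 − 17 = 0
n=38: ⌈(39·288)/659⌉ − ⌈(38·288)/659⌉ = ⌈11232/659⌉ − ⌈10944/659⌉ = 18 − 17 = 1
n=39: ⌈(40·288)/659⌉ − ⌈(39·288)/659⌉ = ⌈11520/659⌉ − ⌈11232/659⌉ = 18 − 18 = 0
n=40: ⌈(41·288)/659⌉ − ⌈(40·288)/659⌉ = ⌈11808/659⌉ − ⌈11520/659⌉ = 18 − 18 = 0
n=41: ⌈(42·288)/659⌉ − ⌈(41·288)/659⌉ = ⌈12096/659⌉ − ⌈11808/659⌉ = 19 − 18 = 1
n=42: ⌈(43·288)/659⌉ − ⌈(42·288)/659⌉ = ⌈12384/659⌉ − ⌈12096/659⌉ = 19 − 19 = 0
n=43: ⌈(44·288)/659⌉ − ⌈(43·288)/659⌉ = ⌈12672/659⌉ − ⌈12384/659⌉ = 20 − 19 = 1
n=44: ⌈(45·288)/659⌉ − ⌈(44·288)/659⌉ = ⌈12960/659⌉ − ⌈12672/659⌉ = 20 − 20 = 0
n=45: ⌈(46·288)/659⌉ − ⌈(45·288)/659⌉ = ⌈13248/659⌉ − ⌈12960/659⌉ = 21 − 20 = 1

1010101001010100101010100101010010101010010101


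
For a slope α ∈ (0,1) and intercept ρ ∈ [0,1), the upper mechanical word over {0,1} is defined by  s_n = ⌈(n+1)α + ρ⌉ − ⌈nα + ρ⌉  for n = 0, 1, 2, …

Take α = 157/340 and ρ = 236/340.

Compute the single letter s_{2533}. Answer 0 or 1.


0

(n+1)α + ρ = (2534·157 + 236) / 340 = 398074/340
nα + ρ     = (2533·157 + 236) / 340 = 397917/340
⌈398074/340⌉ = 1171,  ⌈397917/340⌉ = 1171
s_{2533} = 1171 − 1171 = 0


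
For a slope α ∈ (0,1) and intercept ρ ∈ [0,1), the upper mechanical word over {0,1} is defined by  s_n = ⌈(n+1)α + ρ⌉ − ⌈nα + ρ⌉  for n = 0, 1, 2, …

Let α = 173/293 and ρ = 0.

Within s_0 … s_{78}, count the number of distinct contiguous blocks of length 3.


4

t_n = ⌈(n·173)/293⌉ for n = 0 … 79:
  n=0…9: ⌈0/293⌉=0 ⌈173/293⌉=1 ⌈346/293⌉=2 ⌈519/293⌉=2 ⌈692/293⌉=3 ⌈865/293⌉=3 ⌈1038/293⌉=4 ⌈1211/293⌉=5 ⌈1384/293⌉=5 ⌈1557/293⌉=6
  n=10…19: ⌈1730/293⌉=6 ⌈1903/293⌉=7 ⌈2076/293⌉=8 ⌈2249/293⌉=8 ⌈2422/293⌉=9 ⌈2595/293⌉=9 ⌈2768/293⌉=10 ⌈2941/293⌉=11 ⌈3114/293⌉=11 ⌈3287/293⌉=12
  n=20…29: ⌈3460/293⌉=12 ⌈3633/293⌉=13 ⌈3806/293⌉=13 ⌈3979/293⌉=14 ⌈4152/293⌉=15 ⌈4325/293⌉=15 ⌈4498/293⌉=16 ⌈4671/293⌉=16 ⌈4844/293⌉=17 ⌈5017/293⌉=18
  n=30…39: ⌈5190/293⌉=18 ⌈5363/293⌉=19 ⌈5536/293⌉=19 ⌈5709/293⌉=20 ⌈5882/293⌉=21 ⌈6055/293⌉=21 ⌈6228/293⌉=22 ⌈6401/293⌉=22 ⌈6574/293⌉=23 ⌈6747/293⌉=24
  n=40…49: ⌈6920/293⌉=24 ⌈7093/293⌉=25 ⌈7266/293⌉=25 ⌈7439/293⌉=26 ⌈7612/293⌉=26 ⌈7785/293⌉=27 ⌈7958/293⌉=28 ⌈8131/293⌉=28 ⌈8304/293⌉=29 ⌈8477/293⌉=29
  n=50…59: ⌈8650/293⌉=30 ⌈8823/293⌉=31 ⌈8996/293⌉=31 ⌈9169/293⌉=32 ⌈9342/293⌉=32 ⌈9515/293⌉=33 ⌈9688/293⌉=34 ⌈9861/293⌉=34 ⌈10034/293⌉=35 ⌈10207/293⌉=35
  n=60…69: ⌈10380/293⌉=36 ⌈10553/293⌉=37 ⌈10726/293⌉=37 ⌈10899/293⌉=38 ⌈11072/293⌉=38 ⌈11245/293⌉=39 ⌈11418/293⌉=39 ⌈11591/293⌉=40 ⌈11764/293⌉=41 ⌈11937/293⌉=41
  n=70…79: ⌈12110/293⌉=42 ⌈12283/293⌉=42 ⌈12456/293⌉=43 ⌈12629/293⌉=44 ⌈12802/293⌉=44 ⌈12975/293⌉=45 ⌈13148/293⌉=45 ⌈13321/293⌉=46 ⌈13494/293⌉=47 ⌈13667/293⌉=47
s_n = t_(n+1) − t_n for n = 0 … 78 gives
prefix = 1101011010110101101010110101101011010110101011010110101101011010101101011010110
slide a length-3 window over [0..2] … [76..78] (77 windows); first occurrence of each distinct factor:
  [  0..  2] 110
  [  1..  3] 101
  [  2..  4] 010
  [  4..  6] 011
  (the other 73 windows repeat one of these)
distinct factors: {010, 011, 101, 110}
count = 4  (Sturmian bound for length 3 is 4)


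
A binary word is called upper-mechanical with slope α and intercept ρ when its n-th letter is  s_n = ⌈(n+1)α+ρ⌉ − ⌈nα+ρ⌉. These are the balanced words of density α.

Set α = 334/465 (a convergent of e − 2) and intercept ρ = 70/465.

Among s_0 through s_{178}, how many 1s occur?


#1s = Σ_{n=0}^{178} s_n = Σ_{n=0}^{178} (⌈(n+1)α+ρ⌉ − ⌈nα+ρ⌉)
the sum telescopes: every ⌈nα+ρ⌉ with 0 < n < 179 appears once with + and once with −, leaving ⌈179α+ρ⌉ − ⌈0·α+ρ⌉
179α + ρ = (179·334 + 70) / 465 = 59856/465
ρ = 70/465
⌈59856/465⌉ = 129,  ⌈70/465⌉ = 1
#1s = 129 − 1 = 128

128


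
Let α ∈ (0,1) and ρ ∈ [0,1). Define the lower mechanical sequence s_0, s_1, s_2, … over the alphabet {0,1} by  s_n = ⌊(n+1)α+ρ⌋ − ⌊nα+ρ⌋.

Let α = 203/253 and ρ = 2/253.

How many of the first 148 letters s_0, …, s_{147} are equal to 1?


#1s = Σ_{n=0}^{147} s_n = Σ_{n=0}^{147} (⌊(n+1)α+ρ⌋ − ⌊nα+ρ⌋)
the sum telescopes: every ⌊nα+ρ⌋ with 0 < n < 148 appears once with + and once with −, leaving ⌊148α+ρ⌋ − ⌊0·α+ρ⌋
148α + ρ = (148·203 + 2) / 253 = 30046/253
ρ = 2/253
⌊30046/253⌋ = 118,  ⌊2/253⌋ = 0
#1s = 118 − 0 = 118

118


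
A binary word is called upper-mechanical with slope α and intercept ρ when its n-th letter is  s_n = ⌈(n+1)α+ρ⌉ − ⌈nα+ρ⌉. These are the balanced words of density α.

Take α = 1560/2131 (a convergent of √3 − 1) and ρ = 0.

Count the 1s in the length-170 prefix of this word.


#1s = Σ_{n=0}^{169} s_n = Σ_{n=0}^{169} (⌈(n+1)α+ρ⌉ − ⌈nα+ρ⌉)
the sum telescopes: every ⌈nα+ρ⌉ with 0 < n < 170 appears once with + and once with −, leaving ⌈170α+ρ⌉ − ⌈0·α+ρ⌉
170α + ρ = (170·1560) / 2131 = 265200/2131
ρ = 0/2131
⌈265200/2131⌉ = 125,  ⌈0/2131⌉ = 0
#1s = 125 − 0 = 125

125


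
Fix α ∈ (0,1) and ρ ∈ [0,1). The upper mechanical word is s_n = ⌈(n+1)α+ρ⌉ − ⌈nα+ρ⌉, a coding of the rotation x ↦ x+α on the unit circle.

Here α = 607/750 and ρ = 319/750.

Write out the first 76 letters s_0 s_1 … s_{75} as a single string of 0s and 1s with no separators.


1101111011110111101111101111011110111101111101111011110111101111101111011110

n=0: ⌈(1·607+319)/750⌉ − ⌈(0·607+319)/750⌉ = ⌈926/750⌉ − ⌈319/750⌉ = 2 − 1 = 1
n=1: ⌈(2·607+319)/750⌉ − ⌈(1·607+319)/750⌉ = ⌈1533/750⌉ − ⌈926/750⌉ = 3 − 2 = 1
n=2: ⌈(3·607+319)/750⌉ − ⌈(2·607+319)/750⌉ = ⌈2140/750⌉ − ⌈1533/750⌉ = 3 − 3 = 0
n=3: ⌈(4·607+319)/750⌉ − ⌈(3·607+319)/750⌉ = ⌈2747/750⌉ − ⌈2140/750⌉ = 4 − 3 = 1
n=4: ⌈(5·607+319)/750⌉ − ⌈(4·607+319)/750⌉ = ⌈3354/750⌉ − ⌈2747/750⌉ = 5 − 4 = 1
n=5: ⌈(6·607+319)/750⌉ − ⌈(5·607+319)/750⌉ = ⌈3961/750⌉ − ⌈3354/750⌉ = 6 − 5 = 1
n=6: ⌈(7·607+319)/750⌉ − ⌈(6·607+319)/750⌉ = ⌈4568/750⌉ − ⌈3961/750⌉ = 7 − 6 = 1
n=7: ⌈(8·607+319)/750⌉ − ⌈(7·607+319)/750⌉ = ⌈5175/750⌉ − ⌈4568/750⌉ = 7 − 7 = 0
n=8: ⌈(9·607+319)/750⌉ − ⌈(8·607+319)/750⌉ = ⌈5782/750⌉ − ⌈5175/750⌉ = 8 − 7 = 1
n=9: ⌈(10·607+319)/750⌉ − ⌈(9·607+319)/750⌉ = ⌈6389/750⌉ − ⌈5782/750⌉ = 9 − 8 = 1
n=10: ⌈(11·607+319)/750⌉ − ⌈(10·607+319)/750⌉ = ⌈6996/750⌉ − ⌈6389/750⌉ = 10 − 9 = 1
n=11: ⌈(12·607+319)/750⌉ − ⌈(11·607+319)/750⌉ = ⌈7603/750⌉ − ⌈6996/750⌉ = 11 − 10 = 1
n=12: ⌈(13·607+319)/750⌉ − ⌈(12·607+319)/750⌉ = ⌈8210/750⌉ − ⌈7603/750⌉ = 11 − 11 = 0
n=13: ⌈(14·607+319)/750⌉ − ⌈(13·607+319)/750⌉ = ⌈8817/750⌉ − ⌈8210/750⌉ = 12 − 11 = 1
n=14: ⌈(15·607+319)/750⌉ − ⌈(14·607+319)/750⌉ = ⌈9424/750⌉ − ⌈8817/750⌉ = 13 − 12 = 1
n=15: ⌈(16·607+319)/750⌉ − ⌈(15·607+319)/750⌉ = ⌈10031/750⌉ − ⌈9424/750⌉ = 14 − 13 = 1
n=16: ⌈(17·607+319)/750⌉ − ⌈(16·607+319)/750⌉ = ⌈10638/750⌉ − ⌈10031/750⌉ = 15 − 14 = 1
n=17: ⌈(18·607+319)/750⌉ − ⌈(17·607+319)/750⌉ = ⌈11245/750⌉ − ⌈10638/750⌉ = 15 − 15 = 0
n=18: ⌈(19·607+319)/750⌉ − ⌈(18·607+319)/750⌉ = ⌈11852/750⌉ − ⌈11245/750⌉ = 16 − 15 = 1
n=19: ⌈(20·607+319)/750⌉ − ⌈(19·607+319)/750⌉ = ⌈12459/750⌉ − ⌈11852/750⌉ = 17 − 16 = 1
n=20: ⌈(21·607+319)/750⌉ − ⌈(20·607+319)/750⌉ = ⌈13066/750⌉ − ⌈12459/750⌉ = 18 − 17 = 1
n=21: ⌈(22·607+319)/750⌉ − ⌈(21·607+319)/750⌉ = ⌈13673/750⌉ − ⌈13066/750⌉ = 19 − 18 = 1
n=22: ⌈(23·607+319)/750⌉ − ⌈(22·607+319)/750⌉ = ⌈14280/750⌉ − ⌈13673/750⌉ = 20 − 19 = 1
n=23: ⌈(24·607+319)/750⌉ − ⌈(23·607+319)/750⌉ = ⌈14887/750⌉ − ⌈14280/750⌉ = 20 − 20 = 0
n=24: ⌈(25·607+319)/750⌉ − ⌈(24·607+319)/750⌉ = ⌈15494/750⌉ − ⌈14887/750⌉ = 21 − 20 = 1
n=25: ⌈(26·607+319)/750⌉ − ⌈(25·607+319)/750⌉ = ⌈16101/750⌉ − ⌈15494/750⌉ = 22 − 21 = 1
n=26: ⌈(27·607+319)/750⌉ − ⌈(26·607+319)/750⌉ = ⌈16708/750⌉ − ⌈16101/750⌉ = 23 − 22 = 1
n=27: ⌈(28·607+319)/750⌉ − ⌈(27·607+319)/750⌉ = ⌈17315/750⌉ − ⌈16708/750⌉ = 24 − 23 = 1
n=28: ⌈(29·607+319)/750⌉ − ⌈(28·607+319)/750⌉ = ⌈17922/750⌉ − ⌈17315/750⌉ = 24 − 24 = 0
n=29: ⌈(30·607+319)/750⌉ − ⌈(29·607+319)/750⌉ = ⌈18529/750⌉ − ⌈17922/750⌉ = 25 − 24 = 1
n=30: ⌈(31·607+319)/750⌉ − ⌈(30·607+319)/750⌉ = ⌈19136/750⌉ − ⌈18529/750⌉ = 26 − 25 = 1
n=31: ⌈(32·607+319)/750⌉ − ⌈(31·607+319)/750⌉ = ⌈19743/750⌉ − ⌈19136/750⌉ = 27 − 26 = 1
n=32: ⌈(33·607+319)/750⌉ − ⌈(32·607+319)/750⌉ = ⌈20350/750⌉ − ⌈19743/750⌉ = 28 − 27 = 1
n=33: ⌈(34·607+319)/750⌉ − ⌈(33·607+319)/750⌉ = ⌈20957/750⌉ − ⌈20350/750⌉ = 28 − 28 = 0
n=34: ⌈(35·607+319)/750⌉ − ⌈(34·607+319)/750⌉ = ⌈21564/750⌉ − ⌈20957/750⌉ = 29 − 28 = 1
n=35: ⌈(36·607+319)/750⌉ − ⌈(35·607+319)/750⌉ = ⌈22171/750⌉ − ⌈21564/750⌉ = 30 − 29 = 1
n=36: ⌈(37·607+319)/750⌉ − ⌈(36·607+319)/750⌉ = ⌈22778/750⌉ − ⌈22171/750⌉ = 31 − 30 = 1
n=37: ⌈(38·607+319)/750⌉ − ⌈(37·607+319)/750⌉ = ⌈23385/750⌉ − ⌈22778/750⌉ = 32 − 31 = 1
n=38: ⌈(39·607+319)/750⌉ − ⌈(38·607+319)/750⌉ = ⌈23992/750⌉ − ⌈23385/750⌉ = 32 − 32 = 0
n=39: ⌈(40·607+319)/750⌉ − ⌈(39·607+319)/750⌉ = ⌈24599/750⌉ − ⌈23992/750⌉ = 33 − 32 = 1
n=40: ⌈(41·607+319)/750⌉ − ⌈(40·607+319)/750⌉ = ⌈25206/750⌉ − ⌈24599/750⌉ = 34 − 33 = 1
n=41: ⌈(42·607+319)/750⌉ − ⌈(41·607+319)/750⌉ = ⌈25813/750⌉ − ⌈25206/750⌉ = 35 − 34 = 1
n=42: ⌈(43·607+319)/750⌉ − ⌈(42·607+319)/750⌉ = ⌈26420/750⌉ − ⌈25813/750⌉ = 36 − 35 = 1
n=43: ⌈(44·607+319)/750⌉ − ⌈(43·607+319)/750⌉ = ⌈27027/750⌉ − ⌈26420/750⌉ = 37 − 36 = 1
n=44: ⌈(45·607+319)/750⌉ − ⌈(44·607+319)/750⌉ = ⌈27634/750⌉ − ⌈27027/750⌉ = 37 − 37 = 0
n=45: ⌈(46·607+319)/750⌉ − ⌈(45·607+319)/750⌉ = ⌈28241/750⌉ − ⌈27634/750⌉ = 38 − 37 = 1
n=46: ⌈(47·607+319)/750⌉ − ⌈(46·607+319)/750⌉ = ⌈28848/750⌉ − ⌈28241/750⌉ = 39 − 38 = 1
n=47: ⌈(48·607+319)/750⌉ − ⌈(47·607+319)/750⌉ = ⌈29455/750⌉ − ⌈28848/750⌉ = 40 − 39 = 1
n=48: ⌈(49·607+319)/750⌉ − ⌈(48·607+319)/750⌉ = ⌈30062/750⌉ − ⌈29455/750⌉ = 41 − 40 = 1
n=49: ⌈(50·607+319)/750⌉ − ⌈(49·607+319)/750⌉ = ⌈30669/750⌉ − ⌈30062/750⌉ = 41 − 41 = 0
n=50: ⌈(51·607+319)/750⌉ − ⌈(50·607+319)/750⌉ = ⌈31276/750⌉ − ⌈30669/750⌉ = 42 − 41 = 1
n=51: ⌈(52·607+319)/750⌉ − ⌈(51·607+319)/750⌉ = ⌈31883/750⌉ − ⌈31276/750⌉ = 43 − 42 = 1
n=52: ⌈(53·607+319)/750⌉ − ⌈(52·607+319)/750⌉ = ⌈32490/750⌉ − ⌈31883/750⌉ = 44 − 43 = 1
n=53: ⌈(54·607+319)/750⌉ − ⌈(53·607+319)/750⌉ = ⌈33097/750⌉ − ⌈32490/750⌉ = 45 − 44 = 1
n=54: ⌈(55·607+319)/750⌉ − ⌈(54·607+319)/750⌉ = ⌈33704/750⌉ − ⌈33097/750⌉ = 45 − 45 = 0
n=55: ⌈(56·607+319)/750⌉ − ⌈(55·607+319)/750⌉ = ⌈34311/750⌉ − ⌈33704/750⌉ = 46 − 45 = 1
n=56: ⌈(57·607+319)/750⌉ − ⌈(56·607+319)/750⌉ = ⌈34918/750⌉ − ⌈34311/750⌉ = 47 − 46 = 1
n=57: ⌈(58·607+319)/750⌉ − ⌈(57·607+319)/750⌉ = ⌈35525/750⌉ − ⌈34918/750⌉ = 48 − 47 = 1
n=58: ⌈(59·607+319)/750⌉ − ⌈(58·607+319)/750⌉ = ⌈36132/750⌉ − ⌈35525/750⌉ = 49 − 48 = 1
n=59: ⌈(60·607+319)/750⌉ − ⌈(59·607+319)/750⌉ = ⌈36739/750⌉ − ⌈36132/750⌉ = 49 − 49 = 0
n=60: ⌈(61·607+319)/750⌉ − ⌈(60·607+319)/750⌉ = ⌈37346/750⌉ − ⌈36739/750⌉ = 50 − 49 = 1
n=61: ⌈(62·607+319)/750⌉ − ⌈(61·607+319)/750⌉ = ⌈37953/750⌉ − ⌈37346/750⌉ = 51 − 50 = 1
n=62: ⌈(63·607+319)/750⌉ − ⌈(62·607+319)/750⌉ = ⌈38560/750⌉ − ⌈37953/750⌉ = 52 − 51 = 1
n=63: ⌈(64·607+319)/750⌉ − ⌈(63·607+319)/750⌉ = ⌈39167/750⌉ − ⌈38560/750⌉ = 53 − 52 = 1
n=64: ⌈(65·607+319)/750⌉ − ⌈(64·607+319)/750⌉ = ⌈39774/750⌉ − ⌈39167/750⌉ = 54 − 53 = 1
n=65: ⌈(66·607+319)/750⌉ − ⌈(65·607+319)/750⌉ = ⌈40381/750⌉ − ⌈39774/750⌉ = 54 − 54 = 0
n=66: ⌈(67·607+319)/750⌉ − ⌈(66·607+319)/750⌉ = ⌈40988/750⌉ − ⌈40381/750⌉ = 55 − 54 = 1
n=67: ⌈(68·607+319)/750⌉ − ⌈(67·607+319)/750⌉ = ⌈41595/750⌉ − ⌈40988/750⌉ = 56 − 55 = 1
n=68: ⌈(69·607+319)/750⌉ − ⌈(68·607+319)/750⌉ = ⌈42202/750⌉ − ⌈41595/750⌉ = 57 − 56 = 1
n=69: ⌈(70·607+319)/750⌉ − ⌈(69·607+319)/750⌉ = ⌈42809/750⌉ − ⌈42202/750⌉ = 58 − 57 = 1
n=70: ⌈(71·607+319)/750⌉ − ⌈(70·607+319)/750⌉ = ⌈43416/750⌉ − ⌈42809/750⌉ = 58 − 58 = 0
n=71: ⌈(72·607+319)/750⌉ − ⌈(71·607+319)/750⌉ = ⌈44023/750⌉ − ⌈43416/750⌉ = 59 − 58 = 1
n=72: ⌈(73·607+319)/750⌉ − ⌈(72·607+319)/750⌉ = ⌈44630/750⌉ − ⌈44023/750⌉ = 60 − 59 = 1
n=73: ⌈(74·607+319)/750⌉ − ⌈(73·607+319)/750⌉ = ⌈45237/750⌉ − ⌈44630/750⌉ = 61 − 60 = 1
n=74: ⌈(75·607+319)/750⌉ − ⌈(74·607+319)/750⌉ = ⌈45844/750⌉ − ⌈45237/750⌉ = 62 − 61 = 1
n=75: ⌈(76·607+319)/750⌉ − ⌈(75·607+319)/750⌉ = ⌈46451/750⌉ − ⌈45844/750⌉ = 62 − 62 = 0


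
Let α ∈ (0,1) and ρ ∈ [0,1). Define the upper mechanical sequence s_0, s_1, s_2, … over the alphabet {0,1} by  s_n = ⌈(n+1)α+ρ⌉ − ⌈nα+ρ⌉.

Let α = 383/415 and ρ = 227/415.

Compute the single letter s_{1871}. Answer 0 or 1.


(n+1)α + ρ = (1872·383 + 227) / 415 = 717203/415
nα + ρ     = (1871·383 + 227) / 415 = 716820/415
⌈717203/415⌉ = 1729,  ⌈716820/415⌉ = 1728
s_{1871} = 1729 − 1728 = 1

1


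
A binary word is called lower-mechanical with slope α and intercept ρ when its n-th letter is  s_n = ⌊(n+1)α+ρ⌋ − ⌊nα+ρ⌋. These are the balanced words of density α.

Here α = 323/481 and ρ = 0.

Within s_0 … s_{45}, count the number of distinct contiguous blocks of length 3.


3

t_n = ⌊(n·323)/481⌋ for n = 0 … 46:
  n=0…9: ⌊0/481⌋=0 ⌊323/481⌋=0 ⌊646/481⌋=1 ⌊969/481⌋=2 ⌊1292/481⌋=2 ⌊1615/481⌋=3 ⌊1938/481⌋=4 ⌊2261/481⌋=4 ⌊2584/481⌋=5 ⌊2907/481⌋=6
  n=10…19: ⌊3230/481⌋=6 ⌊3553/481⌋=7 ⌊3876/481⌋=8 ⌊4199/481⌋=8 ⌊4522/481⌋=9 ⌊4845/481⌋=10 ⌊5168/481⌋=10 ⌊5491/481⌋=11 ⌊5814/481⌋=12 ⌊6137/481⌋=12
  n=20…29: ⌊6460/481⌋=13 ⌊6783/481⌋=14 ⌊7106/481⌋=14 ⌊7429/481⌋=15 ⌊7752/481⌋=16 ⌊8075/481⌋=16 ⌊8398/481⌋=17 ⌊8721/481⌋=18 ⌊9044/481⌋=18 ⌊9367/481⌋=19
  n=30…39: ⌊9690/481⌋=20 ⌊10013/481⌋=20 ⌊10336/481⌋=21 ⌊10659/481⌋=22 ⌊10982/481⌋=22 ⌊11305/481⌋=23 ⌊11628/481⌋=24 ⌊11951/481⌋=24 ⌊12274/481⌋=25 ⌊12597/481⌋=26
  n=40…46: ⌊12920/481⌋=26 ⌊13243/481⌋=27 ⌊13566/481⌋=28 ⌊13889/481⌋=28 ⌊14212/481⌋=29 ⌊14535/481⌋=30 ⌊14858/481⌋=30
s_n = t_(n+1) − t_n for n = 0 … 45 gives
prefix = 0110110110110110110110110110110110110110110110
slide a length-3 window over [0..2] … [43..45] (44 windows); first occurrence of each distinct factor:
  [  0..  2] 011
  [  1..  3] 110
  [  2..  4] 101
  (the other 41 windows repeat one of these)
distinct factors: {011, 101, 110}
count = 3  (Sturmian bound for length 3 is 4)


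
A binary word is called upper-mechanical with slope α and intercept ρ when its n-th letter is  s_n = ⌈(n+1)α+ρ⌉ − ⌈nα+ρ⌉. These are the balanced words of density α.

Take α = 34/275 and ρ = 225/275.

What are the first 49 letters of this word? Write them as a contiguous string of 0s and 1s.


n=0: ⌈(1·34+225)/275⌉ − ⌈(0·34+225)/275⌉ = ⌈259/275⌉ − ⌈225/275⌉ = 1 − 1 = 0
n=1: ⌈(2·34+225)/275⌉ − ⌈(1·34+225)/275⌉ = ⌈293/275⌉ − ⌈259/275⌉ = 2 − 1 = 1
n=2: ⌈(3·34+225)/275⌉ − ⌈(2·34+225)/275⌉ = ⌈327/275⌉ − ⌈293/275⌉ = 2 − 2 = 0
n=3: ⌈(4·34+225)/275⌉ − ⌈(3·34+225)/275⌉ = ⌈361/275⌉ − ⌈327/275⌉ = 2 − 2 = 0
n=4: ⌈(5·34+225)/275⌉ − ⌈(4·34+225)/275⌉ = ⌈395/275⌉ − ⌈361/275⌉ = 2 − 2 = 0
n=5: ⌈(6·34+225)/275⌉ − ⌈(5·34+225)/275⌉ = ⌈429/275⌉ − ⌈395/275⌉ = 2 − 2 = 0
n=6: ⌈(7·34+225)/275⌉ − ⌈(6·34+225)/275⌉ = ⌈463/275⌉ − ⌈429/275⌉ = 2 − 2 = 0
n=7: ⌈(8·34+225)/275⌉ − ⌈(7·34+225)/275⌉ = ⌈497/275⌉ − ⌈463/275⌉ = 2 − 2 = 0
n=8: ⌈(9·34+225)/275⌉ − ⌈(8·34+225)/275⌉ = ⌈531/275⌉ − ⌈497/275⌉ = 2 − 2 = 0
n=9: ⌈(10·34+225)/275⌉ − ⌈(9·34+225)/275⌉ = ⌈565/275⌉ − ⌈531/275⌉ = 3 − 2 = 1
n=10: ⌈(11·34+225)/275⌉ − ⌈(10·34+225)/275⌉ = ⌈599/275⌉ − ⌈565/275⌉ = 3 − 3 = 0
n=11: ⌈(12·34+225)/275⌉ − ⌈(11·34+225)/275⌉ = ⌈633/275⌉ − ⌈599/275⌉ = 3 − 3 = 0
n=12: ⌈(13·34+225)/275⌉ − ⌈(12·34+225)/275⌉ = ⌈667/275⌉ − ⌈633/275⌉ = 3 − 3 = 0
n=13: ⌈(14·34+225)/275⌉ − ⌈(13·34+225)/275⌉ = ⌈701/275⌉ − ⌈667/275⌉ = 3 − 3 = 0
n=14: ⌈(15·34+225)/275⌉ − ⌈(14·34+225)/275⌉ = ⌈735/275⌉ − ⌈701/275⌉ = 3 − 3 = 0
n=15: ⌈(16·34+225)/275⌉ − ⌈(15·34+225)/275⌉ = ⌈769/275⌉ − ⌈735/275⌉ = 3 − 3 = 0
n=16: ⌈(17·34+225)/275⌉ − ⌈(16·34+225)/275⌉ = ⌈803/275⌉ − ⌈769/275⌉ = 3 − 3 = 0
n=17: ⌈(18·34+225)/275⌉ − ⌈(17·34+225)/275⌉ = ⌈837/275⌉ − ⌈803/275⌉ = 4 − 3 = 1
n=18: ⌈(19·34+225)/275⌉ − ⌈(18·34+225)/275⌉ = ⌈871/275⌉ − ⌈837/275⌉ = 4 − 4 = 0
n=19: ⌈(20·34+225)/275⌉ − ⌈(19·34+225)/275⌉ = ⌈905/275⌉ − ⌈871/275⌉ = 4 − 4 = 0
n=20: ⌈(21·34+225)/275⌉ − ⌈(20·34+225)/275⌉ = ⌈939/275⌉ − ⌈905/275⌉ = 4 − 4 = 0
n=21: ⌈(22·34+225)/275⌉ − ⌈(21·34+225)/275⌉ = ⌈973/275⌉ − ⌈939/275⌉ = 4 − 4 = 0
n=22: ⌈(23·34+225)/275⌉ − ⌈(22·34+225)/275⌉ = ⌈1007/275⌉ − ⌈973/275⌉ = 4 − 4 = 0
n=23: ⌈(24·34+225)/275⌉ − ⌈(23·34+225)/275⌉ = ⌈1041/275⌉ − ⌈1007/275⌉ = 4 − 4 = 0
n=24: ⌈(25·34+225)/275⌉ − ⌈(24·34+225)/275⌉ = ⌈1075/275⌉ − ⌈1041/275⌉ = 4 − 4 = 0
n=25: ⌈(26·34+225)/275⌉ − ⌈(25·34+225)/275⌉ = ⌈1109/275⌉ − ⌈1075/275⌉ = 5 − 4 = 1
n=26: ⌈(27·34+225)/275⌉ − ⌈(26·34+225)/275⌉ = ⌈1143/275⌉ − ⌈1109/275⌉ = 5 − 5 = 0
n=27: ⌈(28·34+225)/275⌉ − ⌈(27·34+225)/275⌉ = ⌈1177/275⌉ − ⌈1143/275⌉ = 5 − 5 = 0
n=28: ⌈(29·34+225)/275⌉ − ⌈(28·34+225)/275⌉ = ⌈1211/275⌉ − ⌈1177/275⌉ = 5 − 5 = 0
n=29: ⌈(30·34+225)/275⌉ − ⌈(29·34+225)/275⌉ = ⌈1245/275⌉ − ⌈1211/275⌉ = 5 − 5 = 0
n=30: ⌈(31·34+225)/275⌉ − ⌈(30·34+225)/275⌉ = ⌈1279/275⌉ − ⌈1245/275⌉ = 5 − 5 = 0
n=31: ⌈(32·34+225)/275⌉ − ⌈(31·34+225)/275⌉ = ⌈1313/275⌉ − ⌈1279/275⌉ = 5 − 5 = 0
n=32: ⌈(33·34+225)/275⌉ − ⌈(32·34+225)/275⌉ = ⌈1347/275⌉ − ⌈1313/275⌉ = 5 − 5 = 0
n=33: ⌈(34·34+225)/275⌉ − ⌈(33·34+225)/275⌉ = ⌈1381/275⌉ − ⌈1347/275⌉ = 6 − 5 = 1
n=34: ⌈(35·34+225)/275⌉ − ⌈(34·34+225)/275⌉ = ⌈1415/275⌉ − ⌈1381/275⌉ = 6 − 6 = 0
n=35: ⌈(36·34+225)/275⌉ − ⌈(35·34+225)/275⌉ = ⌈1449/275⌉ − ⌈1415/275⌉ = 6 − 6 = 0
n=36: ⌈(37·34+225)/275⌉ − ⌈(36·34+225)/275⌉ = ⌈1483/275⌉ − ⌈1449/275⌉ = 6 − 6 = 0
n=37: ⌈(38·34+225)/275⌉ − ⌈(37·34+225)/275⌉ = ⌈1517/275⌉ − ⌈1483/275⌉ = 6 − 6 = 0
n=38: ⌈(39·34+225)/275⌉ − ⌈(38·34+225)/275⌉ = ⌈1551/275⌉ − ⌈1517/275⌉ = 6 − 6 = 0
n=39: ⌈(40·34+225)/275⌉ − ⌈(39·34+225)/275⌉ = ⌈1585/275⌉ − ⌈1551/275⌉ = 6 − 6 = 0
n=40: ⌈(41·34+225)/275⌉ − ⌈(40·34+225)/275⌉ = ⌈1619/275⌉ − ⌈1585/275⌉ = 6 − 6 = 0
n=41: ⌈(42·34+225)/275⌉ − ⌈(41·34+225)/275⌉ = ⌈1653/275⌉ − ⌈1619/275⌉ = 7 − 6 = 1
n=42: ⌈(43·34+225)/275⌉ − ⌈(42·34+225)/275⌉ = ⌈1687/275⌉ − ⌈1653/275⌉ = 7 − 7 = 0
n=43: ⌈(44·34+225)/275⌉ − ⌈(43·34+225)/275⌉ = ⌈1721/275⌉ − ⌈1687/275⌉ = 7 − 7 = 0
n=44: ⌈(45·34+225)/275⌉ − ⌈(44·34+225)/275⌉ = ⌈1755/275⌉ − ⌈1721/275⌉ = 7 − 7 = 0
n=45: ⌈(46·34+225)/275⌉ − ⌈(45·34+225)/275⌉ = ⌈1789/275⌉ − ⌈1755/275⌉ = 7 − 7 = 0
n=46: ⌈(47·34+225)/275⌉ − ⌈(46·34+225)/275⌉ = ⌈1823/275⌉ − ⌈1789/275⌉ = 7 − 7 = 0
n=47: ⌈(48·34+225)/275⌉ − ⌈(47·34+225)/275⌉ = ⌈1857/275⌉ − ⌈1823/275⌉ = 7 − 7 = 0
n=48: ⌈(49·34+225)/275⌉ − ⌈(48·34+225)/275⌉ = ⌈1891/275⌉ − ⌈1857/275⌉ = 7 − 7 = 0

0100000001000000010000000100000001000000010000000


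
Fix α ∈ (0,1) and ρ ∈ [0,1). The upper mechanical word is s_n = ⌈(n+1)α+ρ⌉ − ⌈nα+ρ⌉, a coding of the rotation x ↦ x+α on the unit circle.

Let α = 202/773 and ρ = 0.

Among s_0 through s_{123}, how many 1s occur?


33

#1s = Σ_{n=0}^{123} s_n = Σ_{n=0}^{123} (⌈(n+1)α+ρ⌉ − ⌈nα+ρ⌉)
the sum telescopes: every ⌈nα+ρ⌉ with 0 < n < 124 appears once with + and once with −, leaving ⌈124α+ρ⌉ − ⌈0·α+ρ⌉
124α + ρ = (124·202) / 773 = 25048/773
ρ = 0/773
⌈25048/773⌉ = 33,  ⌈0/773⌉ = 0
#1s = 33 − 0 = 33


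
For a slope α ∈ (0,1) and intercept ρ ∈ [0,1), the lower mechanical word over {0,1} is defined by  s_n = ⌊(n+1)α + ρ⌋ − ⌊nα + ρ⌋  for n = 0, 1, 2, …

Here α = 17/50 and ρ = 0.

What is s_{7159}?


0

(n+1)α + ρ = (7160·17) / 50 = 121720/50
nα + ρ     = (7159·17) / 50 = 121703/50
⌊121720/50⌋ = 2434,  ⌊121703/50⌋ = 2434
s_{7159} = 2434 − 2434 = 0


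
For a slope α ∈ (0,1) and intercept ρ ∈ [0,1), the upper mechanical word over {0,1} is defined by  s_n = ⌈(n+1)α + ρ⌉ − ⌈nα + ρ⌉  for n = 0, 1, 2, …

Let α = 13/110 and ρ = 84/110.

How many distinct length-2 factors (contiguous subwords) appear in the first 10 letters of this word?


t_n = ⌈(n·13+84)/110⌉ for n = 0 … 10:
  n=0…9: ⌈84/110⌉=1 ⌈97/110⌉=1 ⌈110/110⌉=1 ⌈123/110⌉=2 ⌈136/110⌉=2 ⌈149/110⌉=2 ⌈162/110⌉=2 ⌈175/110⌉=2 ⌈188/110⌉=2 ⌈201/110⌉=2
  n=10: ⌈214/110⌉=2
s_n = t_(n+1) − t_n for n = 0 … 9 gives
prefix = 0010000000
slide a length-2 window over [0..1] … [8..9] (9 windows); first occurrence of each distinct factor:
  [  0..  1] 00
  [  1..  2] 01
  [  2..  3] 10
  (the other 6 windows repeat one of these)
distinct factors: {00, 01, 10}
count = 3  (Sturmian bound for length 2 is 3)

3


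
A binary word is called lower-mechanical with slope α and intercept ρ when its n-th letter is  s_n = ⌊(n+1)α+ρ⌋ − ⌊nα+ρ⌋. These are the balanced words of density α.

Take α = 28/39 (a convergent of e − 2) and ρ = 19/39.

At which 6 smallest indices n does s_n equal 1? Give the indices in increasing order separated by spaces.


n=0: ⌊47/39⌋−⌊19/39⌋ = 1−0 = 1  ← one
n=1: ⌊75/39⌋−⌊47/39⌋ = 1−1 = 0
n=2: ⌊103/39⌋−⌊75/39⌋ = 2−1 = 1  ← one
n=3: ⌊131/39⌋−⌊103/39⌋ = 3−2 = 1  ← one
n=4: ⌊159/39⌋−⌊131/39⌋ = 4−3 = 1  ← one
n=5: ⌊187/39⌋−⌊159/39⌋ = 4−4 = 0
n=6: ⌊215/39⌋−⌊187/39⌋ = 5−4 = 1  ← one
n=7: ⌊243/39⌋−⌊215/39⌋ = 6−5 = 1  ← one
positions of the first 6 ones: 0 2 3 4 6 7

0 2 3 4 6 7


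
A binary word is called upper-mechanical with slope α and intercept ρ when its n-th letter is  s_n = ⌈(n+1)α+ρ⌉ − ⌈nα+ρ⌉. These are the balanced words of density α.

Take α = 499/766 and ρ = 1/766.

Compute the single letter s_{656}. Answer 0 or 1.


0

(n+1)α + ρ = (657·499 + 1) / 766 = 327844/766
nα + ρ     = (656·499 + 1) / 766 = 327345/766
⌈327844/766⌉ = 428,  ⌈327345/766⌉ = 428
s_{656} = 428 − 428 = 0


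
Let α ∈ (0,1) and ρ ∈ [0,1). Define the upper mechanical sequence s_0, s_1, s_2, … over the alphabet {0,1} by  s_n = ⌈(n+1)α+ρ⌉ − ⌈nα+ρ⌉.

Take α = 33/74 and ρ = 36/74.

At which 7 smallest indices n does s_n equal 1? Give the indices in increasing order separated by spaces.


n=0: ⌈69/74⌉−⌈36/74⌉ = 1−1 = 0
n=1: ⌈102/74⌉−⌈69/74⌉ = 2−1 = 1  ← one
n=2: ⌈135/74⌉−⌈102/74⌉ = 2−2 = 0
n=3: ⌈168/74⌉−⌈135/74⌉ = 3−2 = 1  ← one
n=4: ⌈201/74⌉−⌈168/74⌉ = 3−3 = 0
n=5: ⌈234/74⌉−⌈201/74⌉ = 4−3 = 1  ← one
n=6: ⌈267/74⌉−⌈234/74⌉ = 4−4 = 0
n=7: ⌈300/74⌉−⌈267/74⌉ = 5−4 = 1  ← one
n=8: ⌈333/74⌉−⌈300/74⌉ = 5−5 = 0
n=9: ⌈366/74⌉−⌈333/74⌉ = 5−5 = 0
n=10: ⌈399/74⌉−⌈366/74⌉ = 6−5 = 1  ← one
n=11: ⌈432/74⌉−⌈399/74⌉ = 6−6 = 0
n=12: ⌈465/74⌉−⌈432/74⌉ = 7−6 = 1  ← one
n=13: ⌈498/74⌉−⌈465/74⌉ = 7−7 = 0
n=14: ⌈531/74⌉−⌈498/74⌉ = 8−7 = 1  ← one
positions of the first 7 ones: 1 3 5 7 10 12 14

1 3 5 7 10 12 14


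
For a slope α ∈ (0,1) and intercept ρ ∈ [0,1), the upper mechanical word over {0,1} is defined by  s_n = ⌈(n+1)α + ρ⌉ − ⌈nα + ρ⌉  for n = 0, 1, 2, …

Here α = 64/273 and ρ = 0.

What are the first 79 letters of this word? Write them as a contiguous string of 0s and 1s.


1000100010001000010001000100010000100010001000100001000100010001000010001000100

n=0: ⌈(1·64)/273⌉ − ⌈(0·64)/273⌉ = ⌈64/273⌉ − ⌈0/273⌉ = 1 − 0 = 1
n=1: ⌈(2·64)/273⌉ − ⌈(1·64)/273⌉ = ⌈128/273⌉ − ⌈64/273⌉ = 1 − 1 = 0
n=2: ⌈(3·64)/273⌉ − ⌈(2·64)/273⌉ = ⌈192/273⌉ − ⌈128/273⌉ = 1 − 1 = 0
n=3: ⌈(4·64)/273⌉ − ⌈(3·64)/273⌉ = ⌈256/273⌉ − ⌈192/273⌉ = 1 − 1 = 0
n=4: ⌈(5·64)/273⌉ − ⌈(4·64)/273⌉ = ⌈320/273⌉ − ⌈256/273⌉ = 2 − 1 = 1
n=5: ⌈(6·64)/273⌉ − ⌈(5·64)/273⌉ = ⌈384/273⌉ − ⌈320/273⌉ = 2 − 2 = 0
n=6: ⌈(7·64)/273⌉ − ⌈(6·64)/273⌉ = ⌈448/273⌉ − ⌈384/273⌉ = 2 − 2 = 0
n=7: ⌈(8·64)/273⌉ − ⌈(7·64)/273⌉ = ⌈512/273⌉ − ⌈448/273⌉ = 2 − 2 = 0
n=8: ⌈(9·64)/273⌉ − ⌈(8·64)/273⌉ = ⌈576/273⌉ − ⌈512/273⌉ = 3 − 2 = 1
n=9: ⌈(10·64)/273⌉ − ⌈(9·64)/273⌉ = ⌈640/273⌉ − ⌈576/273⌉ = 3 − 3 = 0
n=10: ⌈(11·64)/273⌉ − ⌈(10·64)/273⌉ = ⌈704/273⌉ − ⌈640/273⌉ = 3 − 3 = 0
n=11: ⌈(12·64)/273⌉ − ⌈(11·64)/273⌉ = ⌈768/273⌉ − ⌈704/273⌉ = 3 − 3 = 0
n=12: ⌈(13·64)/273⌉ − ⌈(12·64)/273⌉ = ⌈832/273⌉ − ⌈768/273⌉ = 4 − 3 = 1
n=13: ⌈(14·64)/273⌉ − ⌈(13·64)/273⌉ = ⌈896/273⌉ − ⌈832/273⌉ = 4 − 4 = 0
n=14: ⌈(15·64)/273⌉ − ⌈(14·64)/273⌉ = ⌈960/273⌉ − ⌈896/273⌉ = 4 − 4 = 0
n=15: ⌈(16·64)/273⌉ − ⌈(15·64)/273⌉ = ⌈1024/273⌉ − ⌈960/273⌉ = 4 − 4 = 0
n=16: ⌈(17·64)/273⌉ − ⌈(16·64)/273⌉ = ⌈1088/273⌉ − ⌈1024/273⌉ = 4 − 4 = 0
n=17: ⌈(18·64)/273⌉ − ⌈(17·64)/273⌉ = ⌈1152/273⌉ − ⌈1088/273⌉ = 5 − 4 = 1
n=18: ⌈(19·64)/273⌉ − ⌈(18·64)/273⌉ = ⌈1216/273⌉ − ⌈1152/273⌉ = 5 − 5 = 0
n=19: ⌈(20·64)/273⌉ − ⌈(19·64)/273⌉ = ⌈1280/273⌉ − ⌈1216/273⌉ = 5 − 5 = 0
n=20: ⌈(21·64)/273⌉ − ⌈(20·64)/273⌉ = ⌈1344/273⌉ − ⌈1280/273⌉ = 5 − 5 = 0
n=21: ⌈(22·64)/273⌉ − ⌈(21·64)/273⌉ = ⌈1408/273⌉ − ⌈1344/273⌉ = 6 − 5 = 1
n=22: ⌈(23·64)/273⌉ − ⌈(22·64)/273⌉ = ⌈1472/273⌉ − ⌈1408/273⌉ = 6 − 6 = 0
n=23: ⌈(24·64)/273⌉ − ⌈(23·64)/273⌉ = ⌈1536/273⌉ − ⌈1472/273⌉ = 6 − 6 = 0
n=24: ⌈(25·64)/273⌉ − ⌈(24·64)/273⌉ = ⌈1600/273⌉ − ⌈1536/273⌉ = 6 − 6 = 0
n=25: ⌈(26·64)/273⌉ − ⌈(25·64)/273⌉ = ⌈1664/273⌉ − ⌈1600/273⌉ = 7 − 6 = 1
n=26: ⌈(27·64)/273⌉ − ⌈(26·64)/273⌉ = ⌈1728/273⌉ − ⌈1664/273⌉ = 7 − 7 = 0
n=27: ⌈(28·64)/273⌉ − ⌈(27·64)/273⌉ = ⌈1792/273⌉ − ⌈1728/273⌉ = 7 − 7 = 0
n=28: ⌈(29·64)/273⌉ − ⌈(28·64)/273⌉ = ⌈1856/273⌉ − ⌈1792/273⌉ = 7 − 7 = 0
n=29: ⌈(30·64)/273⌉ − ⌈(29·64)/273⌉ = ⌈1920/273⌉ − ⌈1856/273⌉ = 8 − 7 = 1
n=30: ⌈(31·64)/273⌉ − ⌈(30·64)/273⌉ = ⌈1984/273⌉ − ⌈1920/273⌉ = 8 − 8 = 0
n=31: ⌈(32·64)/273⌉ − ⌈(31·64)/273⌉ = ⌈2048/273⌉ − ⌈1984/273⌉ = 8 − 8 = 0
n=32: ⌈(33·64)/273⌉ − ⌈(32·64)/273⌉ = ⌈2112/273⌉ − ⌈2048/273⌉ = 8 − 8 = 0
n=33: ⌈(34·64)/273⌉ − ⌈(33·64)/273⌉ = ⌈2176/273⌉ − ⌈2112/273⌉ = 8 − 8 = 0
n=34: ⌈(35·64)/273⌉ − ⌈(34·64)/273⌉ = ⌈2240/273⌉ − ⌈2176/273⌉ = 9 − 8 = 1
n=35: ⌈(36·64)/273⌉ − ⌈(35·64)/273⌉ = ⌈2304/273⌉ − ⌈2240/273⌉ = 9 − 9 = 0
n=36: ⌈(37·64)/273⌉ − ⌈(36·64)/273⌉ = ⌈2368/273⌉ − ⌈2304/273⌉ = 9 − 9 = 0
n=37: ⌈(38·64)/273⌉ − ⌈(37·64)/273⌉ = ⌈2432/273⌉ − ⌈2368/273⌉ = 9 − 9 = 0
n=38: ⌈(39·64)/273⌉ − ⌈(38·64)/273⌉ = ⌈2496/273⌉ − ⌈2432/273⌉ = 10 − 9 = 1
n=39: ⌈(40·64)/273⌉ − ⌈(39·64)/273⌉ = ⌈2560/273⌉ − ⌈2496/273⌉ = 10 − 10 = 0
n=40: ⌈(41·64)/273⌉ − ⌈(40·64)/273⌉ = ⌈2624/273⌉ − ⌈2560/273⌉ = 10 − 10 = 0
n=41: ⌈(42·64)/273⌉ − ⌈(41·64)/273⌉ = ⌈2688/273⌉ − ⌈2624/273⌉ = 10 − 10 = 0
n=42: ⌈(43·64)/273⌉ − ⌈(42·64)/273⌉ = ⌈2752/273⌉ − ⌈2688/273⌉ = 11 − 10 = 1
n=43: ⌈(44·64)/273⌉ − ⌈(43·64)/273⌉ = ⌈2816/273⌉ − ⌈2752/273⌉ = 11 − 11 = 0
n=44: ⌈(45·64)/273⌉ − ⌈(44·64)/273⌉ = ⌈2880/273⌉ − ⌈2816/273⌉ = 11 − 11 = 0
n=45: ⌈(46·64)/273⌉ − ⌈(45·64)/273⌉ = ⌈2944/273⌉ − ⌈2880/273⌉ = 11 − 11 = 0
n=46: ⌈(47·64)/273⌉ − ⌈(46·64)/273⌉ = ⌈3008/273⌉ − ⌈2944/273⌉ = 12 − 11 = 1
n=47: ⌈(48·64)/273⌉ − ⌈(47·64)/273⌉ = ⌈3072/273⌉ − ⌈3008/273⌉ = 12 − 12 = 0
n=48: ⌈(49·64)/273⌉ − ⌈(48·64)/273⌉ = ⌈3136/273⌉ − ⌈3072/273⌉ = 12 − 12 = 0
n=49: ⌈(50·64)/273⌉ − ⌈(49·64)/273⌉ = ⌈3200/273⌉ − ⌈3136/273⌉ = 12 − 12 = 0
n=50: ⌈(51·64)/273⌉ − ⌈(50·64)/273⌉ = ⌈3264/273⌉ − ⌈3200/273⌉ = 12 − 12 = 0
n=51: ⌈(52·64)/273⌉ − ⌈(51·64)/273⌉ = ⌈3328/273⌉ − ⌈3264/273⌉ = 13 − 12 = 1
n=52: ⌈(53·64)/273⌉ − ⌈(52·64)/273⌉ = ⌈3392/273⌉ − ⌈3328/273⌉ = 13 − 13 = 0
n=53: ⌈(54·64)/273⌉ − ⌈(53·64)/273⌉ = ⌈3456/273⌉ − ⌈3392/273⌉ = 13 − 13 = 0
n=54: ⌈(55·64)/273⌉ − ⌈(54·64)/273⌉ = ⌈3520/273⌉ − ⌈3456/273⌉ = 13 − 13 = 0
n=55: ⌈(56·64)/273⌉ − ⌈(55·64)/273⌉ = ⌈3584/273⌉ − ⌈3520/273⌉ = 14 − 13 = 1
n=56: ⌈(57·64)/273⌉ − ⌈(56·64)/273⌉ = ⌈3648/273⌉ − ⌈3584/273⌉ = 14 − 14 = 0
n=57: ⌈(58·64)/273⌉ − ⌈(57·64)/273⌉ = ⌈3712/273⌉ − ⌈3648/273⌉ = 14 − 14 = 0
n=58: ⌈(59·64)/273⌉ − ⌈(58·64)/273⌉ = ⌈3776/273⌉ − ⌈3712/273⌉ = 14 − 14 = 0
n=59: ⌈(60·64)/273⌉ − ⌈(59·64)/273⌉ = ⌈3840/273⌉ − ⌈3776/273⌉ = 15 − 14 = 1
n=60: ⌈(61·64)/273⌉ − ⌈(60·64)/273⌉ = ⌈3904/273⌉ − ⌈3840/273⌉ = 15 − 15 = 0
n=61: ⌈(62·64)/273⌉ − ⌈(61·64)/273⌉ = ⌈3968/273⌉ − ⌈3904/273⌉ = 15 − 15 = 0
n=62: ⌈(63·64)/273⌉ − ⌈(62·64)/273⌉ = ⌈4032/273⌉ − ⌈3968/273⌉ = 15 − 15 = 0
n=63: ⌈(64·64)/273⌉ − ⌈(63·64)/273⌉ = ⌈4096/273⌉ − ⌈4032/273⌉ = 16 − 15 = 1
n=64: ⌈(65·64)/273⌉ − ⌈(64·64)/273⌉ = ⌈4160/273⌉ − ⌈4096/273⌉ = 16 − 16 = 0
n=65: ⌈(66·64)/273⌉ − ⌈(65·64)/273⌉ = ⌈4224/273⌉ − ⌈4160/273⌉ = 16 − 16 = 0
n=66: ⌈(67·64)/273⌉ − ⌈(66·64)/273⌉ = ⌈4288/273⌉ − ⌈4224/273⌉ = 16 − 16 = 0
n=67: ⌈(68·64)/273⌉ − ⌈(67·64)/273⌉ = ⌈4352/273⌉ − ⌈4288/273⌉ = 16 − 16 = 0
n=68: ⌈(69·64)/273⌉ − ⌈(68·64)/273⌉ = ⌈4416/273⌉ − ⌈4352/273⌉ = 17 − 16 = 1
n=69: ⌈(70·64)/273⌉ − ⌈(69·64)/273⌉ = ⌈4480/273⌉ − ⌈4416/273⌉ = 17 − 17 = 0
n=70: ⌈(71·64)/273⌉ − ⌈(70·64)/273⌉ = ⌈4544/273⌉ − ⌈4480/273⌉ = 17 − 17 = 0
n=71: ⌈(72·64)/273⌉ − ⌈(71·64)/273⌉ = ⌈4608/273⌉ − ⌈4544/273⌉ = 17 − 17 = 0
n=72: ⌈(73·64)/273⌉ − ⌈(72·64)/273⌉ = ⌈4672/273⌉ − ⌈4608/273⌉ = 18 − 17 = 1
n=73: ⌈(74·64)/273⌉ − ⌈(73·64)/273⌉ = ⌈4736/273⌉ − ⌈4672/273⌉ = 18 − 18 = 0
n=74: ⌈(75·64)/273⌉ − ⌈(74·64)/273⌉ = ⌈4800/273⌉ − ⌈4736/273⌉ = 18 − 18 = 0
n=75: ⌈(76·64)/273⌉ − ⌈(75·64)/273⌉ = ⌈4864/273⌉ − ⌈4800/273⌉ = 18 − 18 = 0
n=76: ⌈(77·64)/273⌉ − ⌈(76·64)/273⌉ = ⌈4928/273⌉ − ⌈4864/273⌉ = 19 − 18 = 1
n=77: ⌈(78·64)/273⌉ − ⌈(77·64)/273⌉ = ⌈4992/273⌉ − ⌈4928/273⌉ = 19 − 19 = 0
n=78: ⌈(79·64)/273⌉ − ⌈(78·64)/273⌉ = ⌈5056/273⌉ − ⌈4992/273⌉ = 19 − 19 = 0


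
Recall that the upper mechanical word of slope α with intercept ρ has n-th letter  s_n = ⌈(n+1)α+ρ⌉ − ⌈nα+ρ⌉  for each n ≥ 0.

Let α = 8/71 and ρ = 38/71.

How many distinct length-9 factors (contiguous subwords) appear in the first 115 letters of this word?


t_n = ⌈(n·8+38)/71⌉ for n = 0 … 115:
  n=0…9: ⌈38/71⌉=1 ⌈46/71⌉=1 ⌈54/71⌉=1 ⌈62/71⌉=1 ⌈70/71⌉=1 ⌈78/71⌉=2 ⌈86/71⌉=2 ⌈94/71⌉=2 ⌈102/71⌉=2 ⌈110/71⌉=2
  n=10…19: ⌈118/71⌉=2 ⌈126/71⌉=2 ⌈134/71⌉=2 ⌈142/71⌉=2 ⌈150/71⌉=3 ⌈158/71⌉=3 ⌈166/71⌉=3 ⌈174/71⌉=3 ⌈182/71⌉=3 ⌈190/71⌉=3
  n=20…29: ⌈198/71⌉=3 ⌈206/71⌉=3 ⌈214/71⌉=4 ⌈222/71⌉=4 ⌈230/71⌉=4 ⌈238/71⌉=4 ⌈246/71⌉=4 ⌈254/71⌉=4 ⌈262/71⌉=4 ⌈270/71⌉=4
  n=30…39: ⌈278/71⌉=4 ⌈286/71⌉=5 ⌈294/71⌉=5 ⌈302/71⌉=5 ⌈310/71⌉=5 ⌈318/71⌉=5 ⌈326/71⌉=5 ⌈334/71⌉=5 ⌈342/71⌉=5 ⌈350/71⌉=5
  n=40…49: ⌈358/71⌉=6 ⌈366/71⌉=6 ⌈374/71⌉=6 ⌈382/71⌉=6 ⌈390/71⌉=6 ⌈398/71⌉=6 ⌈406/71⌉=6 ⌈414/71⌉=6 ⌈422/71⌉=6 ⌈430/71⌉=7
  n=50…59: ⌈438/71⌉=7 ⌈446/71⌉=7 ⌈454/71⌉=7 ⌈462/71⌉=7 ⌈470/71⌉=7 ⌈478/71⌉=7 ⌈486/71⌉=7 ⌈494/71⌉=7 ⌈502/71⌉=8 ⌈510/71⌉=8
  n=60…69: ⌈518/71⌉=8 ⌈526/71⌉=8 ⌈534/71⌉=8 ⌈542/71⌉=8 ⌈550/71⌉=8 ⌈558/71⌉=8 ⌈566/71⌉=8 ⌈574/71⌉=9 ⌈582/71⌉=9 ⌈590/71⌉=9
  n=70…79: ⌈598/71⌉=9 ⌈606/71⌉=9 ⌈614/71⌉=9 ⌈622/71⌉=9 ⌈630/71⌉=9 ⌈638/71⌉=9 ⌈646/71⌉=10 ⌈654/71⌉=10 ⌈662/71⌉=10 ⌈670/71⌉=10
  n=80…89: ⌈678/71⌉=10 ⌈686/71⌉=10 ⌈694/71⌉=10 ⌈702/71⌉=10 ⌈710/71⌉=10 ⌈718/71⌉=11 ⌈726/71⌉=11 ⌈734/71⌉=11 ⌈742/71⌉=11 ⌈750/71⌉=11
  n=90…99: ⌈758/71⌉=11 ⌈766/71⌉=11 ⌈774/71⌉=11 ⌈782/71⌉=12 ⌈790/71⌉=12 ⌈798/71⌉=12 ⌈806/71⌉=12 ⌈814/71⌉=12 ⌈822/71⌉=12 ⌈830/71⌉=12
  n=100…109: ⌈838/71⌉=12 ⌈846/71⌉=12 ⌈854/71⌉=13 ⌈862/71⌉=13 ⌈870/71⌉=13 ⌈878/71⌉=13 ⌈886/71⌉=13 ⌈894/71⌉=13 ⌈902/71⌉=13 ⌈910/71⌉=13
  n=110…115: ⌈918/71⌉=13 ⌈926/71⌉=14 ⌈934/71⌉=14 ⌈942/71⌉=14 ⌈950/71⌉=14 ⌈958/71⌉=14
s_n = t_(n+1) − t_n for n = 0 … 114 gives
prefix = 0000100000000100000001000000001000000001000000001000000001000000001000000001000000001000000010000000010000000010000
slide a length-9 window over [0..8] … [106..114] (107 windows); first occurrence of each distinct factor:
  [  0..  8] 000010000
  [  1..  9] 000100000
  [  2.. 10] 001000000
  [  3.. 11] 010000000
  [  4.. 12] 100000000
  [  5.. 13] 000000001
  [  6.. 14] 000000010
  [  7.. 15] 000000100
  [  8.. 16] 000001000
  [ 13.. 21] 100000001
  (the other 97 windows repeat one of these)
distinct factors: {000000001, 000000010, 000000100, 000001000, 000010000, 000100000, 001000000, 010000000, 100000000, 100000001}
count = 10  (Sturmian bound for length 9 is 10)

10
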